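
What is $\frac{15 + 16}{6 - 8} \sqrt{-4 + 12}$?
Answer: $- 31 \sqrt{2} \approx -43.841$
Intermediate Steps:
$\frac{15 + 16}{6 - 8} \sqrt{-4 + 12} = \frac{31}{-2} \sqrt{8} = 31 \left(- \frac{1}{2}\right) 2 \sqrt{2} = - \frac{31 \cdot 2 \sqrt{2}}{2} = - 31 \sqrt{2}$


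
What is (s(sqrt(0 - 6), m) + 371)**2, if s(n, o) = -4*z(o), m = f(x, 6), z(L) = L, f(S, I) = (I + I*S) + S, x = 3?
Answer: 69169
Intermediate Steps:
f(S, I) = I + S + I*S
m = 27 (m = 6 + 3 + 6*3 = 6 + 3 + 18 = 27)
s(n, o) = -4*o
(s(sqrt(0 - 6), m) + 371)**2 = (-4*27 + 371)**2 = (-108 + 371)**2 = 263**2 = 69169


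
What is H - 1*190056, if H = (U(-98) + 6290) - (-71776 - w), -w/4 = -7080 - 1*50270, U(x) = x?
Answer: 117312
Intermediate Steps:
w = 229400 (w = -4*(-7080 - 1*50270) = -4*(-7080 - 50270) = -4*(-57350) = 229400)
H = 307368 (H = (-98 + 6290) - (-71776 - 1*229400) = 6192 - (-71776 - 229400) = 6192 - 1*(-301176) = 6192 + 301176 = 307368)
H - 1*190056 = 307368 - 1*190056 = 307368 - 190056 = 117312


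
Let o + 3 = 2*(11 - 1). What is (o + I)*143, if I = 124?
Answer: 20163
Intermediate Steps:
o = 17 (o = -3 + 2*(11 - 1) = -3 + 2*10 = -3 + 20 = 17)
(o + I)*143 = (17 + 124)*143 = 141*143 = 20163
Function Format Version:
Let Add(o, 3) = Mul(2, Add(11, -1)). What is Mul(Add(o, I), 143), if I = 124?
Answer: 20163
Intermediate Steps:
o = 17 (o = Add(-3, Mul(2, Add(11, -1))) = Add(-3, Mul(2, 10)) = Add(-3, 20) = 17)
Mul(Add(o, I), 143) = Mul(Add(17, 124), 143) = Mul(141, 143) = 20163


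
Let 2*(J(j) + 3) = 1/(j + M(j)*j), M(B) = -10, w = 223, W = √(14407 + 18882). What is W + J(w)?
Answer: -12043/4014 + √33289 ≈ 179.45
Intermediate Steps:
W = √33289 ≈ 182.45
J(j) = -3 - 1/(18*j) (J(j) = -3 + 1/(2*(j - 10*j)) = -3 + 1/(2*((-9*j))) = -3 + (-1/(9*j))/2 = -3 - 1/(18*j))
W + J(w) = √33289 + (-3 - 1/18/223) = √33289 + (-3 - 1/18*1/223) = √33289 + (-3 - 1/4014) = √33289 - 12043/4014 = -12043/4014 + √33289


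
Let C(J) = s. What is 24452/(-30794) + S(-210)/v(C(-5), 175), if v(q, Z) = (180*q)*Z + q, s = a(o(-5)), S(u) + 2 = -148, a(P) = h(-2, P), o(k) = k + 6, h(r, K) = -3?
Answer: -384361376/485020897 ≈ -0.79246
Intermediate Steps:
o(k) = 6 + k
a(P) = -3
S(u) = -150 (S(u) = -2 - 148 = -150)
s = -3
C(J) = -3
v(q, Z) = q + 180*Z*q (v(q, Z) = 180*Z*q + q = q + 180*Z*q)
24452/(-30794) + S(-210)/v(C(-5), 175) = 24452/(-30794) - 150*(-1/(3*(1 + 180*175))) = 24452*(-1/30794) - 150*(-1/(3*(1 + 31500))) = -12226/15397 - 150/((-3*31501)) = -12226/15397 - 150/(-94503) = -12226/15397 - 150*(-1/94503) = -12226/15397 + 50/31501 = -384361376/485020897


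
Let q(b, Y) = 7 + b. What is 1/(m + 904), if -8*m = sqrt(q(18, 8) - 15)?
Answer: 28928/26150907 + 4*sqrt(10)/26150907 ≈ 0.0011067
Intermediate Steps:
m = -sqrt(10)/8 (m = -sqrt((7 + 18) - 15)/8 = -sqrt(25 - 15)/8 = -sqrt(10)/8 ≈ -0.39528)
1/(m + 904) = 1/(-sqrt(10)/8 + 904) = 1/(904 - sqrt(10)/8)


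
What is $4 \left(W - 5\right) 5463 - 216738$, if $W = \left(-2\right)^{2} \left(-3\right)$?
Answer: $-588222$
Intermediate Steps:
$W = -12$ ($W = 4 \left(-3\right) = -12$)
$4 \left(W - 5\right) 5463 - 216738 = 4 \left(-12 - 5\right) 5463 - 216738 = 4 \left(-17\right) 5463 - 216738 = \left(-68\right) 5463 - 216738 = -371484 - 216738 = -588222$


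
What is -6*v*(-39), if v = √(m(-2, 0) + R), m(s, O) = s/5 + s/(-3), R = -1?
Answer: 78*I*√165/5 ≈ 200.39*I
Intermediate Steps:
m(s, O) = -2*s/15 (m(s, O) = s*(⅕) + s*(-⅓) = s/5 - s/3 = -2*s/15)
v = I*√165/15 (v = √(-2/15*(-2) - 1) = √(4/15 - 1) = √(-11/15) = I*√165/15 ≈ 0.85635*I)
-6*v*(-39) = -2*I*√165/5*(-39) = 78*I*√165/5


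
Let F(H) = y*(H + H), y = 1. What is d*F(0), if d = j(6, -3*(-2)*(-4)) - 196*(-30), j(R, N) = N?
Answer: 0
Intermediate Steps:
F(H) = 2*H (F(H) = 1*(H + H) = 1*(2*H) = 2*H)
d = 5856 (d = -3*(-2)*(-4) - 196*(-30) = 6*(-4) + 5880 = -24 + 5880 = 5856)
d*F(0) = 5856*(2*0) = 5856*0 = 0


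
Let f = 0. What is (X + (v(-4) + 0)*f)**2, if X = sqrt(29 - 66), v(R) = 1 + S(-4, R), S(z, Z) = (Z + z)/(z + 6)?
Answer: -37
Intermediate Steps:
S(z, Z) = (Z + z)/(6 + z)
v(R) = -1 + R/2 (v(R) = 1 + (R - 4)/(6 - 4) = 1 + (-4 + R)/2 = 1 + (-2 + R/2) = -1 + R/2)
X = I*sqrt(37) (X = sqrt(-37) = I*sqrt(37) ≈ 6.0828*I)
(X + (v(-4) + 0)*f)**2 = (I*sqrt(37) + ((-1 + (1/2)*(-4)) + 0)*0)**2 = (I*sqrt(37) + ((-1 - 2) + 0)*0)**2 = (I*sqrt(37) + (-3 + 0)*0)**2 = (I*sqrt(37) - 3*0)**2 = (I*sqrt(37) + 0)**2 = (I*sqrt(37))**2 = -37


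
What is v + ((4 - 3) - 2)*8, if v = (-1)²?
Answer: -7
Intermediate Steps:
v = 1
v + ((4 - 3) - 2)*8 = 1 + ((4 - 3) - 2)*8 = 1 + (1 - 2)*8 = 1 - 1*8 = 1 - 8 = -7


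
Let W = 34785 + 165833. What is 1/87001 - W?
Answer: -17453966617/87001 ≈ -2.0062e+5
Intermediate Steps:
W = 200618
1/87001 - W = 1/87001 - 1*200618 = 1/87001 - 200618 = -17453966617/87001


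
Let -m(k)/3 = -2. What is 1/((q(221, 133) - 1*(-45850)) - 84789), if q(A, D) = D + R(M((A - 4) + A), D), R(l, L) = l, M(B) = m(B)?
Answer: -1/38800 ≈ -2.5773e-5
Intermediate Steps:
m(k) = 6 (m(k) = -3*(-2) = 6)
M(B) = 6
q(A, D) = 6 + D (q(A, D) = D + 6 = 6 + D)
1/((q(221, 133) - 1*(-45850)) - 84789) = 1/(((6 + 133) - 1*(-45850)) - 84789) = 1/((139 + 45850) - 84789) = 1/(45989 - 84789) = 1/(-38800) = -1/38800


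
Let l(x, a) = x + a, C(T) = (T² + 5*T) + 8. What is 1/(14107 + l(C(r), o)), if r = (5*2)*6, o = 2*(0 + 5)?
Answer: 1/18025 ≈ 5.5478e-5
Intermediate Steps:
o = 10 (o = 2*5 = 10)
r = 60 (r = 10*6 = 60)
C(T) = 8 + T² + 5*T
l(x, a) = a + x
1/(14107 + l(C(r), o)) = 1/(14107 + (10 + (8 + 60² + 5*60))) = 1/(14107 + (10 + (8 + 3600 + 300))) = 1/(14107 + (10 + 3908)) = 1/(14107 + 3918) = 1/18025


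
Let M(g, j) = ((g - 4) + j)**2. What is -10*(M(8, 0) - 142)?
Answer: 1260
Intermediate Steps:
M(g, j) = (-4 + g + j)**2 (M(g, j) = ((-4 + g) + j)**2 = (-4 + g + j)**2)
-10*(M(8, 0) - 142) = -10*((-4 + 8 + 0)**2 - 142) = -10*(4**2 - 142) = -10*(16 - 142) = -10*(-126) = 1260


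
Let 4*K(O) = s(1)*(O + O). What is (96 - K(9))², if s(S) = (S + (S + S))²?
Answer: 12321/4 ≈ 3080.3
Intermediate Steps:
s(S) = 9*S² (s(S) = (S + 2*S)² = (3*S)² = 9*S²)
K(O) = 9*O/2 (K(O) = ((9*1²)*(O + O))/4 = ((9*1)*(2*O))/4 = (9*(2*O))/4 = (18*O)/4 = 9*O/2)
(96 - K(9))² = (96 - 9*9/2)² = (96 - 1*81/2)² = (96 - 81/2)² = (111/2)² = 12321/4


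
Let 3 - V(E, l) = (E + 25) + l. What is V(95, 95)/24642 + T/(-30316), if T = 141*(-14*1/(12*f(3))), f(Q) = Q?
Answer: -5075789/747046872 ≈ -0.0067945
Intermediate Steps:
V(E, l) = -22 - E - l (V(E, l) = 3 - ((E + 25) + l) = 3 - ((25 + E) + l) = 3 - (25 + E + l) = 3 + (-25 - E - l) = -22 - E - l)
T = -329/6 (T = 141*(-14/((3*2)*6)) = 141*(-14/(6*6)) = 141*(-14/36) = 141*(-14*1/36) = 141*(-7/18) = -329/6 ≈ -54.833)
V(95, 95)/24642 + T/(-30316) = (-22 - 1*95 - 1*95)/24642 - 329/6/(-30316) = (-22 - 95 - 95)*(1/24642) - 329/6*(-1/30316) = -212*1/24642 + 329/181896 = -106/12321 + 329/181896 = -5075789/747046872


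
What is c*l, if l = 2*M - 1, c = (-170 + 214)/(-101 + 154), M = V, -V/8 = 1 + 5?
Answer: -4268/53 ≈ -80.528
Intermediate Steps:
V = -48 (V = -8*(1 + 5) = -8*6 = -48)
M = -48
c = 44/53 ≈ 0.83019
l = -97 (l = 2*(-48) - 1 = -96 - 1 = -97)
c*l = (44/53)*(-97) = -4268/53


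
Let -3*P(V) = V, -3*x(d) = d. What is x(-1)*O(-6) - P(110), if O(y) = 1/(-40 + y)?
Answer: 5059/138 ≈ 36.659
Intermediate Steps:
x(d) = -d/3
P(V) = -V/3
x(-1)*O(-6) - P(110) = (-⅓*(-1))/(-40 - 6) - (-1)*110/3 = (⅓)/(-46) - 1*(-110/3) = (⅓)*(-1/46) + 110/3 = -1/138 + 110/3 = 5059/138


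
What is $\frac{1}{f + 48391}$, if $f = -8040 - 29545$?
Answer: $\frac{1}{10806} \approx 9.2541 \cdot 10^{-5}$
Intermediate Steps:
$f = -37585$ ($f = -8040 - 29545 = -37585$)
$\frac{1}{f + 48391} = \frac{1}{-37585 + 48391} = \frac{1}{10806}$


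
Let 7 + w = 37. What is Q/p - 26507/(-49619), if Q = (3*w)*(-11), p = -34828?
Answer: 486154303/864065266 ≈ 0.56264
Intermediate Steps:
w = 30 (w = -7 + 37 = 30)
Q = -990 (Q = (3*30)*(-11) = 90*(-11) = -990)
Q/p - 26507/(-49619) = -990/(-34828) - 26507/(-49619) = -990*(-1/34828) - 26507*(-1/49619) = 495/17414 + 26507/49619 = 486154303/864065266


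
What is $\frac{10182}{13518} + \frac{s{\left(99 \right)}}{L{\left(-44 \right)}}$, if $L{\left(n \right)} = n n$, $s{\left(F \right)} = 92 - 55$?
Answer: $\frac{3368753}{4361808} \approx 0.77233$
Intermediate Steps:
$s{\left(F \right)} = 37$
$L{\left(n \right)} = n^{2}$
$\frac{10182}{13518} + \frac{s{\left(99 \right)}}{L{\left(-44 \right)}} = \frac{10182}{13518} + \frac{37}{\left(-44\right)^{2}} = 10182 \cdot \frac{1}{13518} + \frac{37}{1936} = \frac{1697}{2253} + 37 \cdot \frac{1}{1936} = \frac{1697}{2253} + \frac{37}{1936} = \frac{3368753}{4361808}$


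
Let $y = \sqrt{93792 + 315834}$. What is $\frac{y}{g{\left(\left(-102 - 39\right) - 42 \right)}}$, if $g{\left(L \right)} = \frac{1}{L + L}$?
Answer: $- 1098 \sqrt{45514} \approx -2.3425 \cdot 10^{5}$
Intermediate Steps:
$g{\left(L \right)} = \frac{1}{2 L}$
$y = 3 \sqrt{45514}$ ($y = \sqrt{409626} = 3 \sqrt{45514} \approx 640.02$)
$\frac{y}{g{\left(\left(-102 - 39\right) - 42 \right)}} = \frac{3 \sqrt{45514}}{\frac{1}{2} \frac{1}{\left(-102 - 39\right) - 42}} = \frac{3 \sqrt{45514}}{\frac{1}{2} \frac{1}{-141 - 42}} = \frac{3 \sqrt{45514}}{\frac{1}{2} \frac{1}{-183}} = \frac{3 \sqrt{45514}}{\frac{1}{2} \left(- \frac{1}{183}\right)} = \frac{3 \sqrt{45514}}{- \frac{1}{366}} = 3 \sqrt{45514} \left(-366\right) = - 1098 \sqrt{45514}$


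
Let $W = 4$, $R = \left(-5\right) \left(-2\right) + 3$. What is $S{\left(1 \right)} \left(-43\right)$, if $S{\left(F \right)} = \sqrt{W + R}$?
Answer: $- 43 \sqrt{17} \approx -177.29$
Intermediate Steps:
$R = 13$ ($R = 10 + 3 = 13$)
$S{\left(F \right)} = \sqrt{17}$ ($S{\left(F \right)} = \sqrt{4 + 13} = \sqrt{17}$)
$S{\left(1 \right)} \left(-43\right) = \sqrt{17} \left(-43\right) = - 43 \sqrt{17}$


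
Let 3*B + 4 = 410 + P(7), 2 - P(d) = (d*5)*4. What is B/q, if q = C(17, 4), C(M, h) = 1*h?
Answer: 67/3 ≈ 22.333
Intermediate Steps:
P(d) = 2 - 20*d (P(d) = 2 - d*5*4 = 2 - 5*d*4 = 2 - 20*d)
B = 268/3 (B = -4/3 + (410 + (2 - 20*7))/3 = -4/3 + (410 + (2 - 140))/3 = -4/3 + (410 - 138)/3 = -4/3 + (⅓)*272 = -4/3 + 272/3 = 268/3 ≈ 89.333)
C(M, h) = h
q = 4
B/q = (268/3)/4 = (268/3)*(¼) = 67/3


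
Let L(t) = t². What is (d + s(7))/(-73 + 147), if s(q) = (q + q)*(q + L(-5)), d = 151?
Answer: 599/74 ≈ 8.0946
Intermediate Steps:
s(q) = 2*q*(25 + q) (s(q) = (q + q)*(q + (-5)²) = (2*q)*(q + 25) = (2*q)*(25 + q) = 2*q*(25 + q))
(d + s(7))/(-73 + 147) = (151 + 2*7*(25 + 7))/(-73 + 147) = (151 + 2*7*32)/74 = (151 + 448)/74 = (1/74)*599 = 599/74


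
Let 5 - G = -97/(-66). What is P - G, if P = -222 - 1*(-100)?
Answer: -8285/66 ≈ -125.53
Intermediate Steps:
G = 233/66 (G = 5 - (-97)/(-66) = 5 - (-97)*(-1)/66 = 5 - 1*97/66 = 5 - 97/66 = 233/66 ≈ 3.5303)
P = -122 (P = -222 + 100 = -122)
P - G = -122 - 1*233/66 = -122 - 233/66 = -8285/66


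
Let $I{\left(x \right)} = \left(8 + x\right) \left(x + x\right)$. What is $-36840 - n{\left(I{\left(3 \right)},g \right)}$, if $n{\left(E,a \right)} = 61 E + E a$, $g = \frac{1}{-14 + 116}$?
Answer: $- \frac{694733}{17} \approx -40867.0$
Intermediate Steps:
$I{\left(x \right)} = 2 x \left(8 + x\right)$ ($I{\left(x \right)} = \left(8 + x\right) 2 x = 2 x \left(8 + x\right)$)
$g = \frac{1}{102} \approx 0.0098039$
$-36840 - n{\left(I{\left(3 \right)},g \right)} = -36840 - 2 \cdot 3 \left(8 + 3\right) \left(61 + \frac{1}{102}\right) = -36840 - 2 \cdot 3 \cdot 11 \cdot \frac{6223}{102} = -36840 - 66 \cdot \frac{6223}{102} = -36840 - \frac{68453}{17} = - \frac{694733}{17}$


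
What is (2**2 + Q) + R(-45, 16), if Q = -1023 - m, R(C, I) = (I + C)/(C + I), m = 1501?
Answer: -2519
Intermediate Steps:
R(C, I) = 1 (R(C, I) = (C + I)/(C + I) = 1)
Q = -2524 (Q = -1023 - 1*1501 = -1023 - 1501 = -2524)
(2**2 + Q) + R(-45, 16) = (2**2 - 2524) + 1 = (4 - 2524) + 1 = -2520 + 1 = -2519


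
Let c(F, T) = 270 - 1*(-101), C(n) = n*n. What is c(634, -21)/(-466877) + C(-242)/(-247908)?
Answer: -129406408/545955393 ≈ -0.23703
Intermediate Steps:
C(n) = n²
c(F, T) = 371 (c(F, T) = 270 + 101 = 371)
c(634, -21)/(-466877) + C(-242)/(-247908) = 371/(-466877) + (-242)²/(-247908) = 371*(-1/466877) + 58564*(-1/247908) = -7/8809 - 14641/61977 = -129406408/545955393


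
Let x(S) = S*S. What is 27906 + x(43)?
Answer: 29755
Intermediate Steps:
x(S) = S²
27906 + x(43) = 27906 + 43² = 27906 + 1849 = 29755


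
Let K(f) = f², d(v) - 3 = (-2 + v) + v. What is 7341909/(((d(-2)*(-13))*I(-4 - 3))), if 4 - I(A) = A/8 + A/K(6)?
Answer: 176205816/4745 ≈ 37135.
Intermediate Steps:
d(v) = 1 + 2*v (d(v) = 3 + ((-2 + v) + v) = 3 + (-2 + 2*v) = 1 + 2*v)
I(A) = 4 - 11*A/72 (I(A) = 4 - (A/8 + A/(6²)) = 4 - (A*(⅛) + A/36) = 4 - (A/8 + A*(1/36)) = 4 - (A/8 + A/36) = 4 - 11*A/72)
7341909/(((d(-2)*(-13))*I(-4 - 3))) = 7341909/((((1 + 2*(-2))*(-13))*(4 - 11*(-4 - 3)/72))) = 7341909/((((1 - 4)*(-13))*(4 - 11/72*(-7)))) = 7341909/(((-3*(-13))*(4 + 77/72))) = 7341909/((39*(365/72))) = 7341909/(4745/24) = 7341909*(24/4745) = 176205816/4745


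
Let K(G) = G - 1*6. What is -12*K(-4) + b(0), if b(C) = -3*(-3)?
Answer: 129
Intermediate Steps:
b(C) = 9
K(G) = -6 + G (K(G) = G - 6 = -6 + G)
-12*K(-4) + b(0) = -12*(-6 - 4) + 9 = -12*(-10) + 9 = 120 + 9 = 129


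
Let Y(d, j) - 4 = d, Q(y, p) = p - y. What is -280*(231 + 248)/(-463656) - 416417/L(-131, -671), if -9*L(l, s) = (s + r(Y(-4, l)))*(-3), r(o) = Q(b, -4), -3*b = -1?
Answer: 217242486511/117420882 ≈ 1850.1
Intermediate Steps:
b = ⅓ (b = -⅓*(-1) = ⅓ ≈ 0.33333)
Y(d, j) = 4 + d
r(o) = -13/3 (r(o) = -4 - 1*⅓ = -4 - ⅓ = -13/3)
L(l, s) = -13/9 + s/3 (L(l, s) = -(s - 13/3)*(-3)/9 = -(-13/3 + s)*(-3)/9 = -(13 - 3*s)/9 = -13/9 + s/3)
-280*(231 + 248)/(-463656) - 416417/L(-131, -671) = -280*(231 + 248)/(-463656) - 416417/(-13/9 + (⅓)*(-671)) = -280*479*(-1/463656) - 416417/(-13/9 - 671/3) = -134120*(-1/463656) - 416417/(-2026/9) = 16765/57957 - 416417*(-9/2026) = 16765/57957 + 3747753/2026 = 217242486511/117420882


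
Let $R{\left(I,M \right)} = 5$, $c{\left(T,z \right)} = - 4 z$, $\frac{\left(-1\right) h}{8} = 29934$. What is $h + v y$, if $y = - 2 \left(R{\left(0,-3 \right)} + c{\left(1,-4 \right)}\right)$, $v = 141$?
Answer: $-245394$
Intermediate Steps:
$h = -239472$ ($h = \left(-8\right) 29934 = -239472$)
$y = -42$ ($y = - 2 \left(5 - -16\right) = - 2 \left(5 + 16\right) = \left(-2\right) 21 = -42$)
$h + v y = -239472 + 141 \left(-42\right) = -239472 - 5922 = -245394$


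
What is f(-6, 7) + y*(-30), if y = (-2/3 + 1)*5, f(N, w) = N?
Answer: -56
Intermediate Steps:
y = 5/3 (y = (-2*⅓ + 1)*5 = (-⅔ + 1)*5 = (⅓)*5 = 5/3 ≈ 1.6667)
f(-6, 7) + y*(-30) = -6 + (5/3)*(-30) = -6 - 50 = -56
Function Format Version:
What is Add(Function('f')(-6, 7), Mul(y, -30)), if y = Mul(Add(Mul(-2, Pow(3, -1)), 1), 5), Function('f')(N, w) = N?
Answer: -56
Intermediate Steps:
y = Rational(5, 3) (y = Mul(Add(Mul(-2, Rational(1, 3)), 1), 5) = Mul(Add(Rational(-2, 3), 1), 5) = Mul(Rational(1, 3), 5) = Rational(5, 3) ≈ 1.6667)
Add(Function('f')(-6, 7), Mul(y, -30)) = Add(-6, Mul(Rational(5, 3), -30)) = Add(-6, -50) = -56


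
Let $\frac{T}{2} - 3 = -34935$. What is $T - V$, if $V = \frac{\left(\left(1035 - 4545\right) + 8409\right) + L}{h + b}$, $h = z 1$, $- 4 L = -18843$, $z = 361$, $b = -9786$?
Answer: $- \frac{2633834361}{37700} \approx -69863.0$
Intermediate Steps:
$L = \frac{18843}{4}$ ($L = \left(- \frac{1}{4}\right) \left(-18843\right) = \frac{18843}{4} \approx 4710.8$)
$h = 361$ ($h = 361 \cdot 1 = 361$)
$T = -69864$ ($T = 6 + 2 \left(-34935\right) = 6 - 69870 = -69864$)
$V = - \frac{38439}{37700}$ ($V = \frac{\left(\left(1035 - 4545\right) + 8409\right) + \frac{18843}{4}}{361 - 9786} = \frac{\left(-3510 + 8409\right) + \frac{18843}{4}}{-9425} = \left(4899 + \frac{18843}{4}\right) \left(- \frac{1}{9425}\right) = \frac{38439}{4} \left(- \frac{1}{9425}\right) = - \frac{38439}{37700} \approx -1.0196$)
$T - V = -69864 - - \frac{38439}{37700} = -69864 + \frac{38439}{37700} = - \frac{2633834361}{37700}$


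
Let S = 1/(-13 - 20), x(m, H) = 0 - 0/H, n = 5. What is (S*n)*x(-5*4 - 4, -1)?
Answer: 0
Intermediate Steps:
x(m, H) = 0 (x(m, H) = 0 - 1*0 = 0 + 0 = 0)
S = -1/33 (S = 1/(-33) = -1/33 ≈ -0.030303)
(S*n)*x(-5*4 - 4, -1) = -1/33*5*0 = -5/33*0 = 0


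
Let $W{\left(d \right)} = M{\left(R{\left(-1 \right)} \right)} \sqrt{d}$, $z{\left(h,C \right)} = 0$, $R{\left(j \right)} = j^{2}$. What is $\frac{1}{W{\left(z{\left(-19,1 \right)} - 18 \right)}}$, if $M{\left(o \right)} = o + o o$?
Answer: $- \frac{i \sqrt{2}}{12} \approx - 0.11785 i$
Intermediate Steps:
$M{\left(o \right)} = o + o^{2}$
$W{\left(d \right)} = 2 \sqrt{d}$ ($W{\left(d \right)} = \left(-1\right)^{2} \left(1 + \left(-1\right)^{2}\right) \sqrt{d} = 1 \left(1 + 1\right) \sqrt{d} = 1 \cdot 2 \sqrt{d} = 2 \sqrt{d}$)
$\frac{1}{W{\left(z{\left(-19,1 \right)} - 18 \right)}} = \frac{1}{2 \sqrt{0 - 18}} = \frac{1}{2 \sqrt{-18}} = \frac{1}{2 \cdot 3 i \sqrt{2}} = \frac{1}{6 i \sqrt{2}} = - \frac{i \sqrt{2}}{12}$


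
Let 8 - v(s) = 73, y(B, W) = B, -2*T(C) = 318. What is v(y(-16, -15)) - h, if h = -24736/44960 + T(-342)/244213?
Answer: -22113752181/343119265 ≈ -64.449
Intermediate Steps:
T(C) = -159 (T(C) = -1/2*318 = -159)
v(s) = -65 (v(s) = 8 - 1*73 = 8 - 73 = -65)
h = -189000044/343119265 (h = -24736/44960 - 159/244213 = -24736*1/44960 - 159*1/244213 = -773/1405 - 159/244213 = -189000044/343119265 ≈ -0.55083)
v(y(-16, -15)) - h = -65 - 1*(-189000044/343119265) = -65 + 189000044/343119265 = -22113752181/343119265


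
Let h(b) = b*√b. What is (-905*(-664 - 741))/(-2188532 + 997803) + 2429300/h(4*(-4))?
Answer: -1271525/1190729 + 607325*I/16 ≈ -1.0679 + 37958.0*I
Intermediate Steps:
h(b) = b^(3/2)
(-905*(-664 - 741))/(-2188532 + 997803) + 2429300/h(4*(-4)) = (-905*(-664 - 741))/(-2188532 + 997803) + 2429300/((4*(-4))^(3/2)) = -905*(-1405)/(-1190729) + 2429300/((-16)^(3/2)) = 1271525*(-1/1190729) + 2429300/((-64*I)) = -1271525/1190729 + 2429300*(I/64) = -1271525/1190729 + 607325*I/16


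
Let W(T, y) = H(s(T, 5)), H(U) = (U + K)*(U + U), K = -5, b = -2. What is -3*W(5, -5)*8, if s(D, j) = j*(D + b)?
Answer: -7200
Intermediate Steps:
s(D, j) = j*(-2 + D) (s(D, j) = j*(D - 2) = j*(-2 + D))
H(U) = 2*U*(-5 + U) (H(U) = (U - 5)*(U + U) = (-5 + U)*(2*U) = 2*U*(-5 + U))
W(T, y) = 2*(-15 + 5*T)*(-10 + 5*T) (W(T, y) = 2*(5*(-2 + T))*(-5 + 5*(-2 + T)) = 2*(-10 + 5*T)*(-5 + (-10 + 5*T)) = 2*(-10 + 5*T)*(-15 + 5*T) = 2*(-15 + 5*T)*(-10 + 5*T))
-3*W(5, -5)*8 = -150*(-3 + 5)*(-2 + 5)*8 = -150*2*3*8 = -3*300*8 = -900*8 = -7200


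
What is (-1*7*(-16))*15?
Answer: 1680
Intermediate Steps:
(-1*7*(-16))*15 = -7*(-16)*15 = 112*15 = 1680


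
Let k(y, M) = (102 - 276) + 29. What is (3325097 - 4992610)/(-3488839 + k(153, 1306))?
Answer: 1667513/3488984 ≈ 0.47794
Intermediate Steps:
k(y, M) = -145 (k(y, M) = -174 + 29 = -145)
(3325097 - 4992610)/(-3488839 + k(153, 1306)) = (3325097 - 4992610)/(-3488839 - 145) = -1667513/(-3488984) = -1667513*(-1/3488984) = 1667513/3488984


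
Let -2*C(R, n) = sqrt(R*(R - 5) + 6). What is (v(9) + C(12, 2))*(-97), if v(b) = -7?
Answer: 679 + 291*sqrt(10)/2 ≈ 1139.1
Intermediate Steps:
C(R, n) = -sqrt(6 + R*(-5 + R))/2 (C(R, n) = -sqrt(R*(R - 5) + 6)/2 = -sqrt(R*(-5 + R) + 6)/2 = -sqrt(6 + R*(-5 + R))/2)
(v(9) + C(12, 2))*(-97) = (-7 - sqrt(6 + 12**2 - 5*12)/2)*(-97) = (-7 - sqrt(6 + 144 - 60)/2)*(-97) = (-7 - 3*sqrt(10)/2)*(-97) = 679 + 291*sqrt(10)/2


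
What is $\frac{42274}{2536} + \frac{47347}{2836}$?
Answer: $\frac{7498783}{224753} \approx 33.365$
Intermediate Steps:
$\frac{42274}{2536} + \frac{47347}{2836} = 42274 \cdot \frac{1}{2536} + 47347 \cdot \frac{1}{2836} = \frac{21137}{1268} + \frac{47347}{2836} = \frac{7498783}{224753}$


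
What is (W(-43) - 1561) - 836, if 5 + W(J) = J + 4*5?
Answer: -2425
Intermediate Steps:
W(J) = 15 + J (W(J) = -5 + (J + 4*5) = -5 + (J + 20) = -5 + (20 + J) = 15 + J)
(W(-43) - 1561) - 836 = ((15 - 43) - 1561) - 836 = (-28 - 1561) - 836 = -1589 - 836 = -2425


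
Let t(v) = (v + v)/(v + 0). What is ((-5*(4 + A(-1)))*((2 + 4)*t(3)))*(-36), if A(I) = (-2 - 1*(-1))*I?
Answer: 10800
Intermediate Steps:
A(I) = -I (A(I) = (-2 + 1)*I = -I)
t(v) = 2 (t(v) = (2*v)/v = 2)
((-5*(4 + A(-1)))*((2 + 4)*t(3)))*(-36) = ((-5*(4 - 1*(-1)))*((2 + 4)*2))*(-36) = ((-5*(4 + 1))*(6*2))*(-36) = (-5*5*12)*(-36) = -25*12*(-36) = -300*(-36) = 10800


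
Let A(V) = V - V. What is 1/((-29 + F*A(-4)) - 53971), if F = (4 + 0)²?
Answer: -1/54000 ≈ -1.8519e-5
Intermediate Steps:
A(V) = 0
F = 16 (F = 4² = 16)
1/((-29 + F*A(-4)) - 53971) = 1/((-29 + 16*0) - 53971) = 1/((-29 + 0) - 53971) = 1/(-29 - 53971) = 1/(-54000) = -1/54000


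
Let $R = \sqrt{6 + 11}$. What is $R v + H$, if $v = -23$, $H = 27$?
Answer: $27 - 23 \sqrt{17} \approx -67.831$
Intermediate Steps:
$R = \sqrt{17} \approx 4.1231$
$R v + H = \sqrt{17} \left(-23\right) + 27 = - 23 \sqrt{17} + 27 = 27 - 23 \sqrt{17}$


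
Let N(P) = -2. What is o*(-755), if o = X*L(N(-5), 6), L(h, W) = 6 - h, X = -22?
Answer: 132880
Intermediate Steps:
o = -176 (o = -22*(6 - 1*(-2)) = -22*(6 + 2) = -22*8 = -176)
o*(-755) = -176*(-755) = 132880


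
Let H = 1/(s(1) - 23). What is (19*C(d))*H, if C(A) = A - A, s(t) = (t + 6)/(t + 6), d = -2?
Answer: 0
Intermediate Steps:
s(t) = 1 (s(t) = (6 + t)/(6 + t) = 1)
H = -1/22 (H = 1/(1 - 23) = 1/(-22) = -1/22 ≈ -0.045455)
C(A) = 0
(19*C(d))*H = (19*0)*(-1/22) = 0*(-1/22) = 0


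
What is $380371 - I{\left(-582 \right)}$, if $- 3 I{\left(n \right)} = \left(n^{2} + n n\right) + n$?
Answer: $605993$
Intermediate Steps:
$I{\left(n \right)} = - \frac{2 n^{2}}{3} - \frac{n}{3}$ ($I{\left(n \right)} = - \frac{\left(n^{2} + n n\right) + n}{3} = - \frac{\left(n^{2} + n^{2}\right) + n}{3} = - \frac{2 n^{2} + n}{3} = - \frac{n + 2 n^{2}}{3} = - \frac{2 n^{2}}{3} - \frac{n}{3}$)
$380371 - I{\left(-582 \right)} = 380371 - \left(- \frac{1}{3}\right) \left(-582\right) \left(1 + 2 \left(-582\right)\right) = 380371 - \left(- \frac{1}{3}\right) \left(-582\right) \left(1 - 1164\right) = 380371 - \left(- \frac{1}{3}\right) \left(-582\right) \left(-1163\right) = 380371 - -225622 = 380371 + 225622 = 605993$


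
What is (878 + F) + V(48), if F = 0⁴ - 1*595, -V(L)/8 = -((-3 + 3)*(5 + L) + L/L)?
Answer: 291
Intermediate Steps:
V(L) = 8 (V(L) = -(-8)*((-3 + 3)*(5 + L) + L/L) = -(-8)*(0*(5 + L) + 1) = -(-8)*(0 + 1) = -(-8) = -8*(-1) = 8)
F = -595 (F = 0 - 595 = -595)
(878 + F) + V(48) = (878 - 595) + 8 = 283 + 8 = 291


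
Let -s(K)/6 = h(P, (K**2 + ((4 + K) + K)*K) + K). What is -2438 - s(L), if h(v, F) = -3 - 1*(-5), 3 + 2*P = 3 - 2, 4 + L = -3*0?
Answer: -2426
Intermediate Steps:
L = -4 (L = -4 - 3*0 = -4 + 0 = -4)
P = -1 (P = -3/2 + (3 - 2)/2 = -3/2 + (1/2)*1 = -3/2 + 1/2 = -1)
h(v, F) = 2 (h(v, F) = -3 + 5 = 2)
s(K) = -12 (s(K) = -6*2 = -12)
-2438 - s(L) = -2438 - 1*(-12) = -2438 + 12 = -2426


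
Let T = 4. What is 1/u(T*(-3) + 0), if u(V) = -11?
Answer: -1/11 ≈ -0.090909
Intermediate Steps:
1/u(T*(-3) + 0) = 1/(-11) = -1/11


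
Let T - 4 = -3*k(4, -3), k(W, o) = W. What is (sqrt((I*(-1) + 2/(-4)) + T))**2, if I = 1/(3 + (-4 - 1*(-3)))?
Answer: -9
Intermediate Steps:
I = 1/2 (I = 1/(3 + (-4 + 3)) = 1/(3 - 1) = 1/2 ≈ 0.50000)
T = -8 (T = 4 - 3*4 = 4 - 12 = -8)
(sqrt((I*(-1) + 2/(-4)) + T))**2 = (sqrt(((1/2)*(-1) + 2/(-4)) - 8))**2 = (sqrt((-1/2 + 2*(-1/4)) - 8))**2 = (sqrt((-1/2 - 1/2) - 8))**2 = (sqrt(-1 - 8))**2 = (sqrt(-9))**2 = (3*I)**2 = -9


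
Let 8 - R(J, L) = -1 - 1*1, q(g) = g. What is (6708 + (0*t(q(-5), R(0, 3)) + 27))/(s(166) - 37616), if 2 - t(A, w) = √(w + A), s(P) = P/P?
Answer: -1347/7523 ≈ -0.17905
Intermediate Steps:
s(P) = 1
R(J, L) = 10 (R(J, L) = 8 - (-1 - 1*1) = 8 - (-1 - 1) = 8 - 1*(-2) = 8 + 2 = 10)
t(A, w) = 2 - √(A + w) (t(A, w) = 2 - √(w + A) = 2 - √(A + w))
(6708 + (0*t(q(-5), R(0, 3)) + 27))/(s(166) - 37616) = (6708 + (0*(2 - √(-5 + 10)) + 27))/(1 - 37616) = (6708 + (0*(2 - √5) + 27))/(-37615) = (6708 + (0 + 27))*(-1/37615) = (6708 + 27)*(-1/37615) = 6735*(-1/37615) = -1347/7523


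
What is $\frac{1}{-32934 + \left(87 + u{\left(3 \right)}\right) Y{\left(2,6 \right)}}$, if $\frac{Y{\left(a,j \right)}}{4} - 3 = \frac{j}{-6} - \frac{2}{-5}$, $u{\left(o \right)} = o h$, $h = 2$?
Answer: $- \frac{5}{160206} \approx -3.121 \cdot 10^{-5}$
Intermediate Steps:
$u{\left(o \right)} = 2 o$ ($u{\left(o \right)} = o 2 = 2 o$)
$Y{\left(a,j \right)} = \frac{68}{5} - \frac{2 j}{3}$ ($Y{\left(a,j \right)} = 12 + 4 \left(\frac{j}{-6} - \frac{2}{-5}\right) = 12 + 4 \left(j \left(- \frac{1}{6}\right) - - \frac{2}{5}\right) = 12 + 4 \left(- \frac{j}{6} + \frac{2}{5}\right) = 12 + 4 \left(\frac{2}{5} - \frac{j}{6}\right) = 12 - \left(- \frac{8}{5} + \frac{2 j}{3}\right) = \frac{68}{5} - \frac{2 j}{3}$)
$\frac{1}{-32934 + \left(87 + u{\left(3 \right)}\right) Y{\left(2,6 \right)}} = \frac{1}{-32934 + \left(87 + 2 \cdot 3\right) \left(\frac{68}{5} - 4\right)} = \frac{1}{-32934 + \left(87 + 6\right) \left(\frac{68}{5} - 4\right)} = \frac{1}{-32934 + 93 \cdot \frac{48}{5}} = \frac{1}{-32934 + \frac{4464}{5}} = \frac{1}{- \frac{160206}{5}} = - \frac{5}{160206}$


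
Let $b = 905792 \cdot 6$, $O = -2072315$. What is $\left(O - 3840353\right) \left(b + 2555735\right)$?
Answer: $-47245096789316$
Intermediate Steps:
$b = 5434752$
$\left(O - 3840353\right) \left(b + 2555735\right) = \left(-2072315 - 3840353\right) \left(5434752 + 2555735\right) = \left(-5912668\right) 7990487 = -47245096789316$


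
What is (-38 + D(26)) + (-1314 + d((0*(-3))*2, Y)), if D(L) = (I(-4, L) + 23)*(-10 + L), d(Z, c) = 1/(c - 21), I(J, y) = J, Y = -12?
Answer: -34585/33 ≈ -1048.0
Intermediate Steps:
d(Z, c) = 1/(-21 + c)
D(L) = -190 + 19*L (D(L) = (-4 + 23)*(-10 + L) = 19*(-10 + L) = -190 + 19*L)
(-38 + D(26)) + (-1314 + d((0*(-3))*2, Y)) = (-38 + (-190 + 19*26)) + (-1314 + 1/(-21 - 12)) = (-38 + (-190 + 494)) + (-1314 + 1/(-33)) = (-38 + 304) + (-1314 - 1/33) = 266 - 43363/33 = -34585/33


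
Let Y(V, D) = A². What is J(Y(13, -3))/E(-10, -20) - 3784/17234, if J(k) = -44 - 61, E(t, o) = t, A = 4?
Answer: 177173/17234 ≈ 10.280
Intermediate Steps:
Y(V, D) = 16 (Y(V, D) = 4² = 16)
J(k) = -105
J(Y(13, -3))/E(-10, -20) - 3784/17234 = -105/(-10) - 3784/17234 = -105*(-⅒) - 3784*1/17234 = 21/2 - 1892/8617 = 177173/17234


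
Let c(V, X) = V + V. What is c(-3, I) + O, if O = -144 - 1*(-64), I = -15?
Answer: -86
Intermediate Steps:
O = -80 (O = -144 + 64 = -80)
c(V, X) = 2*V
c(-3, I) + O = 2*(-3) - 80 = -6 - 80 = -86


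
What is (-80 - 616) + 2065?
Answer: 1369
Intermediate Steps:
(-80 - 616) + 2065 = -696 + 2065 = 1369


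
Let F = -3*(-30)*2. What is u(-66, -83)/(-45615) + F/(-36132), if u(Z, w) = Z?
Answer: -161833/45782255 ≈ -0.0035348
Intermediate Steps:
F = 180 (F = 90*2 = 180)
u(-66, -83)/(-45615) + F/(-36132) = -66/(-45615) + 180/(-36132) = -66*(-1/45615) + 180*(-1/36132) = 22/15205 - 15/3011 = -161833/45782255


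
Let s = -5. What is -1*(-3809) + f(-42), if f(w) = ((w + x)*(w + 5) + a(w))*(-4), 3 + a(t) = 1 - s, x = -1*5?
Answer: -3159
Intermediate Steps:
x = -5
a(t) = 3 (a(t) = -3 + (1 - 1*(-5)) = -3 + (1 + 5) = -3 + 6 = 3)
f(w) = -12 - 4*(-5 + w)*(5 + w) (f(w) = ((w - 5)*(w + 5) + 3)*(-4) = ((-5 + w)*(5 + w) + 3)*(-4) = (3 + (-5 + w)*(5 + w))*(-4) = -12 - 4*(-5 + w)*(5 + w))
-1*(-3809) + f(-42) = -1*(-3809) + (88 - 4*(-42)²) = 3809 + (88 - 4*1764) = 3809 + (88 - 7056) = 3809 - 6968 = -3159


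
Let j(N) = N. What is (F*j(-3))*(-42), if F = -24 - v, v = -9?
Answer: -1890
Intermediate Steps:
F = -15 (F = -24 - 1*(-9) = -24 + 9 = -15)
(F*j(-3))*(-42) = -15*(-3)*(-42) = 45*(-42) = -1890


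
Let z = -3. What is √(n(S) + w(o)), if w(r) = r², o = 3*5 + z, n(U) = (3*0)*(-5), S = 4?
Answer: 12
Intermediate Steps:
n(U) = 0 (n(U) = 0*(-5) = 0)
o = 12 (o = 3*5 - 3 = 15 - 3 = 12)
√(n(S) + w(o)) = √(0 + 12²) = √(0 + 144) = √144 = 12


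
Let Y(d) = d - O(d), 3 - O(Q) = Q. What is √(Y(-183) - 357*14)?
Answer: I*√5367 ≈ 73.26*I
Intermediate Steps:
O(Q) = 3 - Q
Y(d) = -3 + 2*d (Y(d) = d - (3 - d) = d + (-3 + d) = -3 + 2*d)
√(Y(-183) - 357*14) = √((-3 + 2*(-183)) - 357*14) = √((-3 - 366) - 4998) = √(-369 - 4998) = √(-5367) = I*√5367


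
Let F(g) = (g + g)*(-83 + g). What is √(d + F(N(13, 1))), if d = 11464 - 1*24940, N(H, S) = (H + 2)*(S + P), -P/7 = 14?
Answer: 2*√1115526 ≈ 2112.4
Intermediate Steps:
P = -98 (P = -7*14 = -98)
N(H, S) = (-98 + S)*(2 + H) (N(H, S) = (H + 2)*(S - 98) = (2 + H)*(-98 + S) = (-98 + S)*(2 + H))
d = -13476 (d = 11464 - 24940 = -13476)
F(g) = 2*g*(-83 + g) (F(g) = (2*g)*(-83 + g) = 2*g*(-83 + g))
√(d + F(N(13, 1))) = √(-13476 + 2*(-196 - 98*13 + 2*1 + 13*1)*(-83 + (-196 - 98*13 + 2*1 + 13*1))) = √(-13476 + 2*(-196 - 1274 + 2 + 13)*(-83 + (-196 - 1274 + 2 + 13))) = √(-13476 + 2*(-1455)*(-83 - 1455)) = √(-13476 + 2*(-1455)*(-1538)) = √(-13476 + 4475580) = √4462104 = 2*√1115526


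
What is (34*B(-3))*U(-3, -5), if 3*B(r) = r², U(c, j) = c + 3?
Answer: 0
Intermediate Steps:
U(c, j) = 3 + c
B(r) = r²/3
(34*B(-3))*U(-3, -5) = (34*((⅓)*(-3)²))*(3 - 3) = (34*((⅓)*9))*0 = (34*3)*0 = 102*0 = 0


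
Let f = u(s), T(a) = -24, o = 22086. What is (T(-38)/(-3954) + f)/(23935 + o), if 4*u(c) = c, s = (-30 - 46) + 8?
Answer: -11199/30327839 ≈ -0.00036926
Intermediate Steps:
s = -68 (s = -76 + 8 = -68)
u(c) = c/4
f = -17 (f = (1/4)*(-68) = -17)
(T(-38)/(-3954) + f)/(23935 + o) = (-24/(-3954) - 17)/(23935 + 22086) = (-24*(-1/3954) - 17)/46021 = (4/659 - 17)*(1/46021) = -11199/659*1/46021 = -11199/30327839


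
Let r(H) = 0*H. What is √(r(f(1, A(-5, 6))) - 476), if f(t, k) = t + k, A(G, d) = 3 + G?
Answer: 2*I*√119 ≈ 21.817*I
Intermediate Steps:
f(t, k) = k + t
r(H) = 0
√(r(f(1, A(-5, 6))) - 476) = √(0 - 476) = √(-476) = 2*I*√119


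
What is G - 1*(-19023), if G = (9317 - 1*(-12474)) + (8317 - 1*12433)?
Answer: 36698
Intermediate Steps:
G = 17675 (G = (9317 + 12474) + (8317 - 12433) = 21791 - 4116 = 17675)
G - 1*(-19023) = 17675 - 1*(-19023) = 17675 + 19023 = 36698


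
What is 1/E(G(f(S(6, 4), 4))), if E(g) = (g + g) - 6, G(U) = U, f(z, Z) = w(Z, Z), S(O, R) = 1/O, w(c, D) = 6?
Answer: ⅙ ≈ 0.16667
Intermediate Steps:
f(z, Z) = 6
E(g) = -6 + 2*g (E(g) = 2*g - 6 = -6 + 2*g)
1/E(G(f(S(6, 4), 4))) = 1/(-6 + 2*6) = 1/(-6 + 12) = 1/6 = ⅙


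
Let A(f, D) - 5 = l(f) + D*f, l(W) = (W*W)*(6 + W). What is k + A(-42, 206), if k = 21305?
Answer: -50846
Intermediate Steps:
l(W) = W²*(6 + W)
A(f, D) = 5 + D*f + f²*(6 + f) (A(f, D) = 5 + (f²*(6 + f) + D*f) = 5 + (D*f + f²*(6 + f)) = 5 + D*f + f²*(6 + f))
k + A(-42, 206) = 21305 + (5 + 206*(-42) + (-42)²*(6 - 42)) = 21305 + (5 - 8652 + 1764*(-36)) = 21305 + (5 - 8652 - 63504) = 21305 - 72151 = -50846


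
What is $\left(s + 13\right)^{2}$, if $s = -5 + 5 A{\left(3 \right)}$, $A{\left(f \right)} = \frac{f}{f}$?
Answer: $169$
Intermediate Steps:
$A{\left(f \right)} = 1$
$s = 0$ ($s = -5 + 5 \cdot 1 = -5 + 5 = 0$)
$\left(s + 13\right)^{2} = \left(0 + 13\right)^{2} = 13^{2} = 169$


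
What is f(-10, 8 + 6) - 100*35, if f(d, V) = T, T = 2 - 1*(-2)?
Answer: -3496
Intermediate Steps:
T = 4 (T = 2 + 2 = 4)
f(d, V) = 4
f(-10, 8 + 6) - 100*35 = 4 - 100*35 = 4 - 3500 = -3496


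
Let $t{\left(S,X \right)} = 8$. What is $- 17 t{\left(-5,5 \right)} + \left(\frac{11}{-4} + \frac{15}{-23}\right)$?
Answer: $- \frac{12825}{92} \approx -139.4$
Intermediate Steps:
$- 17 t{\left(-5,5 \right)} + \left(\frac{11}{-4} + \frac{15}{-23}\right) = \left(-17\right) 8 + \left(\frac{11}{-4} + \frac{15}{-23}\right) = -136 + \left(11 \left(- \frac{1}{4}\right) + 15 \left(- \frac{1}{23}\right)\right) = -136 - \frac{313}{92} = - \frac{12825}{92}$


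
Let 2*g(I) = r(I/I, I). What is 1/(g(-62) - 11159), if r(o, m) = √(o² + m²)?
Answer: -44636/498089279 - 2*√3845/498089279 ≈ -8.9863e-5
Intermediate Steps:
r(o, m) = √(m² + o²)
g(I) = √(1 + I²)/2 (g(I) = √(I² + (I/I)²)/2 = √(I² + 1²)/2 = √(I² + 1)/2 = √(1 + I²)/2)
1/(g(-62) - 11159) = 1/(√(1 + (-62)²)/2 - 11159) = 1/(√(1 + 3844)/2 - 11159) = 1/(√3845/2 - 11159) = 1/(-11159 + √3845/2)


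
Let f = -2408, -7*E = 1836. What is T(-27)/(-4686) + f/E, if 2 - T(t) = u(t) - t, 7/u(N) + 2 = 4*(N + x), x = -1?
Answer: 250271177/27244404 ≈ 9.1862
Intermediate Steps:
u(N) = 7/(-6 + 4*N) (u(N) = 7/(-2 + 4*(N - 1)) = 7/(-2 + 4*(-1 + N)) = 7/(-2 + (-4 + 4*N)) = 7/(-6 + 4*N))
T(t) = 2 + t - 7/(2*(-3 + 2*t)) (T(t) = 2 - (7/(2*(-3 + 2*t)) - t) = 2 - (-t + 7/(2*(-3 + 2*t))) = 2 + (t - 7/(2*(-3 + 2*t))) = 2 + t - 7/(2*(-3 + 2*t)))
E = -1836/7 (E = -1/7*1836 = -1836/7 ≈ -262.29)
T(-27)/(-4686) + f/E = ((-19 + 2*(-27) + 4*(-27)**2)/(2*(-3 + 2*(-27))))/(-4686) - 2408/(-1836/7) = ((-19 - 54 + 4*729)/(2*(-3 - 54)))*(-1/4686) - 2408*(-7/1836) = ((1/2)*(-19 - 54 + 2916)/(-57))*(-1/4686) + 4214/459 = ((1/2)*(-1/57)*2843)*(-1/4686) + 4214/459 = -2843/114*(-1/4686) + 4214/459 = 2843/534204 + 4214/459 = 250271177/27244404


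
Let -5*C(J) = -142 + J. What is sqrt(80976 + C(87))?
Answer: sqrt(80987) ≈ 284.58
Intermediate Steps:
C(J) = 142/5 - J/5 (C(J) = -(-142 + J)/5 = 142/5 - J/5)
sqrt(80976 + C(87)) = sqrt(80976 + (142/5 - 1/5*87)) = sqrt(80976 + (142/5 - 87/5)) = sqrt(80976 + 11) = sqrt(80987)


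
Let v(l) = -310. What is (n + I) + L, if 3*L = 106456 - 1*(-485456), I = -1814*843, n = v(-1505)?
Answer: -1332208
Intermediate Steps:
n = -310
I = -1529202
L = 197304 (L = (106456 - 1*(-485456))/3 = (106456 + 485456)/3 = (1/3)*591912 = 197304)
(n + I) + L = (-310 - 1529202) + 197304 = -1529512 + 197304 = -1332208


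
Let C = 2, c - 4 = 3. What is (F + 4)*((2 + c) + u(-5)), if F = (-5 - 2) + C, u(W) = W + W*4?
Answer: 16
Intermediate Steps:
c = 7 (c = 4 + 3 = 7)
u(W) = 5*W (u(W) = W + 4*W = 5*W)
F = -5 (F = (-5 - 2) + 2 = -7 + 2 = -5)
(F + 4)*((2 + c) + u(-5)) = (-5 + 4)*((2 + 7) + 5*(-5)) = -(9 - 25) = -1*(-16) = 16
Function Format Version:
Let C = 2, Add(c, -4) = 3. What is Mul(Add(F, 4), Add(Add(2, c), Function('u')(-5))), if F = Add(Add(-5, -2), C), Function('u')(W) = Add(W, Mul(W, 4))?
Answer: 16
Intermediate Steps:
c = 7 (c = Add(4, 3) = 7)
Function('u')(W) = Mul(5, W) (Function('u')(W) = Add(W, Mul(4, W)) = Mul(5, W))
F = -5 (F = Add(Add(-5, -2), 2) = Add(-7, 2) = -5)
Mul(Add(F, 4), Add(Add(2, c), Function('u')(-5))) = Mul(Add(-5, 4), Add(Add(2, 7), Mul(5, -5))) = Mul(-1, Add(9, -25)) = Mul(-1, -16) = 16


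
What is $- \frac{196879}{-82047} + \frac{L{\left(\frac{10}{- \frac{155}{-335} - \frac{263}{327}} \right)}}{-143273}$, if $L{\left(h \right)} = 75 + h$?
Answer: $\frac{105538220414579}{43987658407602} \approx 2.3993$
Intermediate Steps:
$- \frac{196879}{-82047} + \frac{L{\left(\frac{10}{- \frac{155}{-335} - \frac{263}{327}} \right)}}{-143273} = - \frac{196879}{-82047} + \frac{75 + \frac{10}{- \frac{155}{-335} - \frac{263}{327}}}{-143273} = \left(-196879\right) \left(- \frac{1}{82047}\right) + \left(75 + \frac{10}{\left(-155\right) \left(- \frac{1}{335}\right) - \frac{263}{327}}\right) \left(- \frac{1}{143273}\right) = \frac{196879}{82047} + \left(75 + \frac{10}{\frac{31}{67} - \frac{263}{327}}\right) \left(- \frac{1}{143273}\right) = \frac{196879}{82047} + \left(75 + \frac{10}{- \frac{7484}{21909}}\right) \left(- \frac{1}{143273}\right) = \frac{196879}{82047} + \left(75 + 10 \left(- \frac{21909}{7484}\right)\right) \left(- \frac{1}{143273}\right) = \frac{196879}{82047} + \left(75 - \frac{109545}{3742}\right) \left(- \frac{1}{143273}\right) = \frac{196879}{82047} + \frac{171105}{3742} \left(- \frac{1}{143273}\right) = \frac{196879}{82047} - \frac{171105}{536127566} = \frac{105538220414579}{43987658407602}$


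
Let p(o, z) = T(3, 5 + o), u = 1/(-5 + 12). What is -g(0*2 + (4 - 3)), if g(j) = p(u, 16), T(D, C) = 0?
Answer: 0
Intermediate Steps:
u = 1/7 ≈ 0.14286
p(o, z) = 0
g(j) = 0
-g(0*2 + (4 - 3)) = -1*0 = 0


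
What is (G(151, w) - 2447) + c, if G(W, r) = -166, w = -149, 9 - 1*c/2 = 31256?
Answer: -65107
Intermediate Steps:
c = -62494 (c = 18 - 2*31256 = 18 - 62512 = -62494)
(G(151, w) - 2447) + c = (-166 - 2447) - 62494 = -2613 - 62494 = -65107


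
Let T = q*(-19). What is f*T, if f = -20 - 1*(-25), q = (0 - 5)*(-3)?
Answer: -1425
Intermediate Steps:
q = 15 (q = -5*(-3) = 15)
f = 5 (f = -20 + 25 = 5)
T = -285 (T = 15*(-19) = -285)
f*T = 5*(-285) = -1425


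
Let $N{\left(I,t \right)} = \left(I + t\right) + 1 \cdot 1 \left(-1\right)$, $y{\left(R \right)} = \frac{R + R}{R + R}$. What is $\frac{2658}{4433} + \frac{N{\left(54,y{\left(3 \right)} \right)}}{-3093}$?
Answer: $\frac{2660604}{4570423} \approx 0.58214$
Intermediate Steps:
$y{\left(R \right)} = 1$ ($y{\left(R \right)} = \frac{2 R}{2 R} = 2 R \frac{1}{2 R} = 1$)
$N{\left(I,t \right)} = -1 + I + t$ ($N{\left(I,t \right)} = \left(I + t\right) + 1 \left(-1\right) = \left(I + t\right) - 1 = -1 + I + t$)
$\frac{2658}{4433} + \frac{N{\left(54,y{\left(3 \right)} \right)}}{-3093} = \frac{2658}{4433} + \frac{-1 + 54 + 1}{-3093} = 2658 \cdot \frac{1}{4433} + 54 \left(- \frac{1}{3093}\right) = \frac{2658}{4433} - \frac{18}{1031} = \frac{2660604}{4570423}$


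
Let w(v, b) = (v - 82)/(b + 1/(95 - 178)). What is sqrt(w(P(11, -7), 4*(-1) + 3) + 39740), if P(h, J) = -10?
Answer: sqrt(17565429)/21 ≈ 199.58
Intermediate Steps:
w(v, b) = (-82 + v)/(-1/83 + b) (w(v, b) = (-82 + v)/(b + 1/(-83)) = (-82 + v)/(b - 1/83) = (-82 + v)/(-1/83 + b))
sqrt(w(P(11, -7), 4*(-1) + 3) + 39740) = sqrt(83*(-82 - 10)/(-1 + 83*(4*(-1) + 3)) + 39740) = sqrt(83*(-92)/(-1 + 83*(-4 + 3)) + 39740) = sqrt(83*(-92)/(-1 + 83*(-1)) + 39740) = sqrt(83*(-92)/(-1 - 83) + 39740) = sqrt(83*(-92)/(-84) + 39740) = sqrt(83*(-1/84)*(-92) + 39740) = sqrt(1909/21 + 39740) = sqrt(836449/21) = sqrt(17565429)/21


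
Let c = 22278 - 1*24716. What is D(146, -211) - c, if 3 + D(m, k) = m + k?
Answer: 2370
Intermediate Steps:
D(m, k) = -3 + k + m (D(m, k) = -3 + (m + k) = -3 + (k + m) = -3 + k + m)
c = -2438 (c = 22278 - 24716 = -2438)
D(146, -211) - c = (-3 - 211 + 146) - 1*(-2438) = -68 + 2438 = 2370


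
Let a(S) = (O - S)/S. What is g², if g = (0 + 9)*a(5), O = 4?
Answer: 81/25 ≈ 3.2400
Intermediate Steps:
a(S) = (4 - S)/S
g = -9/5 (g = (0 + 9)*((4 - 1*5)/5) = 9*((4 - 5)/5) = 9*((⅕)*(-1)) = 9*(-⅕) = -9/5 ≈ -1.8000)
g² = (-9/5)² = 81/25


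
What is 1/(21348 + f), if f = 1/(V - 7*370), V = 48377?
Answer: 45787/977460877 ≈ 4.6843e-5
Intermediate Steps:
f = 1/45787 (f = 1/(48377 - 7*370) = 1/(48377 - 2590) = 1/45787 ≈ 2.1840e-5)
1/(21348 + f) = 1/(21348 + 1/45787) = 1/(977460877/45787) = 45787/977460877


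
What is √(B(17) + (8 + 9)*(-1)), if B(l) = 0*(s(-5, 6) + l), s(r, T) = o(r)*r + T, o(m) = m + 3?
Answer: I*√17 ≈ 4.1231*I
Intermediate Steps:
o(m) = 3 + m
s(r, T) = T + r*(3 + r) (s(r, T) = (3 + r)*r + T = r*(3 + r) + T = T + r*(3 + r))
B(l) = 0 (B(l) = 0*((6 - 5*(3 - 5)) + l) = 0*((6 - 5*(-2)) + l) = 0*((6 + 10) + l) = 0*(16 + l) = 0)
√(B(17) + (8 + 9)*(-1)) = √(0 + (8 + 9)*(-1)) = √(0 + 17*(-1)) = √(0 - 17) = √(-17) = I*√17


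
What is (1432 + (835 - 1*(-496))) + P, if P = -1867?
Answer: 896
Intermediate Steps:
(1432 + (835 - 1*(-496))) + P = (1432 + (835 - 1*(-496))) - 1867 = (1432 + (835 + 496)) - 1867 = (1432 + 1331) - 1867 = 2763 - 1867 = 896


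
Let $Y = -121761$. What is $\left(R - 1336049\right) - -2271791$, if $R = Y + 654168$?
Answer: $1468149$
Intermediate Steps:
$R = 532407$ ($R = -121761 + 654168 = 532407$)
$\left(R - 1336049\right) - -2271791 = \left(532407 - 1336049\right) - -2271791 = -803642 + 2271791 = 1468149$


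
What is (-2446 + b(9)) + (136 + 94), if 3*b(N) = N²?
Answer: -2189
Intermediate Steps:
b(N) = N²/3
(-2446 + b(9)) + (136 + 94) = (-2446 + (⅓)*9²) + (136 + 94) = (-2446 + (⅓)*81) + 230 = (-2446 + 27) + 230 = -2419 + 230 = -2189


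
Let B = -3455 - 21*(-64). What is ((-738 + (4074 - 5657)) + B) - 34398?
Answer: -38830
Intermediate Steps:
B = -2111 (B = -3455 - 1*(-1344) = -3455 + 1344 = -2111)
((-738 + (4074 - 5657)) + B) - 34398 = ((-738 + (4074 - 5657)) - 2111) - 34398 = ((-738 - 1583) - 2111) - 34398 = (-2321 - 2111) - 34398 = -4432 - 34398 = -38830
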